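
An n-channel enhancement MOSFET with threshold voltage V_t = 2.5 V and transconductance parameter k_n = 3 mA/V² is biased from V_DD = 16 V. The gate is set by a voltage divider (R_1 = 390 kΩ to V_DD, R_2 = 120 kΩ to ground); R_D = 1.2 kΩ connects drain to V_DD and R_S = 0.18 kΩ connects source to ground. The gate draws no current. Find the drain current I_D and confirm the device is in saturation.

I_D ≈ 1.5 mA

V_G = V_DD·R_2/(R_1+R_2) = 16×120/510 = 3.76 V.
Assume saturation: I_D = (k_n/2)(V_GS − V_t)² with V_GS = V_G − I_D·R_S = 3.76 − 0.18·I_D.
Substituting gives 0.0486·I_D² − 1.68·I_D + 2.4 = 0, with roots I_D = 1.49 or 33.1 mA.
The root I_D = 33.1 mA gives V_GS = -2.2 V ≤ V_t, so take I_D = 1.49 mA.
Then V_GS = 3.5 V and V_DS = V_DD − I_D(R_D+R_S) = 16 − 1.49×1.38 = 13.9 V.
Saturation requires V_DS ≥ V_GS − V_t = 0.997 V; 13.9 ≥ 0.997 ✓.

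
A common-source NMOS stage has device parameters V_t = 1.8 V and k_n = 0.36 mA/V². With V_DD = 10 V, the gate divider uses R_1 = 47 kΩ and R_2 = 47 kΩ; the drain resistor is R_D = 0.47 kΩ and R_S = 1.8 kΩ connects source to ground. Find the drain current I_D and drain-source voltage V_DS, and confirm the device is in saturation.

V_G = V_DD·R_2/(R_1+R_2) = 10×47/94 = 5 V.
Assume saturation: I_D = (k_n/2)(V_GS − V_t)² with V_GS = V_G − I_D·R_S = 5 − 1.8·I_D.
Substituting gives 0.583·I_D² − 3.07·I_D + 1.84 = 0, with roots I_D = 0.69 or 4.58 mA.
The root I_D = 4.58 mA gives V_GS = -3.24 V ≤ V_t, so take I_D = 0.69 mA.
Then V_GS = 3.76 V and V_DS = V_DD − I_D(R_D+R_S) = 10 − 0.69×2.27 = 8.43 V.
Saturation requires V_DS ≥ V_GS − V_t = 1.96 V; 8.43 ≥ 1.96 ✓.

I_D ≈ 0.69 mA, V_DS ≈ 8.4 V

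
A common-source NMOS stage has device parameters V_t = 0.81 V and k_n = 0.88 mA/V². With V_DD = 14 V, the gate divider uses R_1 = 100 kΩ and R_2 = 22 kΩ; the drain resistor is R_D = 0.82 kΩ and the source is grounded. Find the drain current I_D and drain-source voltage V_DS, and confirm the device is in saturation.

I_D ≈ 1.3 mA, V_DS ≈ 13 V

V_G = V_DD·R_2/(R_1+R_2) = 14×22/122 = 2.52 V. With the source grounded, V_GS = V_G = 2.52 V.
Assume saturation: I_D = (k_n/2)(V_GS − V_t)² = (0.88/2)×(2.52 − 0.81)² = 0.44×1.71² = 1.29 mA.
V_DS = V_DD − I_D·R_D = 14 − 1.29×0.82 = 12.9 V.
Saturation requires V_DS ≥ V_GS − V_t = 1.71 V; 12.9 ≥ 1.71 ✓.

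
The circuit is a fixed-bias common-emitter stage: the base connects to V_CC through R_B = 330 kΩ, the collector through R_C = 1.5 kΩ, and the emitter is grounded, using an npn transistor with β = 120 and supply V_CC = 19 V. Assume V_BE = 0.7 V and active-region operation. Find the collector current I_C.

I_C ≈ 6.7 mA

Base loop: V_CC = I_B·R_B + V_BE, so I_B = (19 − 0.7)/330 kΩ = 0.0555 mA.
In the active region I_C = β·I_B = 120 × 0.0555 = 6.65 mA.
Collector loop: V_CE = V_CC − I_C·R_C = 19 − 6.65×1.5 = 9.02 V.
Since V_CE = 9.02 V > V_CE(sat) ≈ 0.2 V, the transistor is in the active region as assumed.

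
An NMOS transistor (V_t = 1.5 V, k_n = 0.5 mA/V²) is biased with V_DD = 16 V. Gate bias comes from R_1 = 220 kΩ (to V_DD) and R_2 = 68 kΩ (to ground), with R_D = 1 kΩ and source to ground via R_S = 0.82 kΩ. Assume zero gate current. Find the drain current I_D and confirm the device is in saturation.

I_D ≈ 0.72 mA

V_G = V_DD·R_2/(R_1+R_2) = 16×68/288 = 3.78 V.
Assume saturation: I_D = (k_n/2)(V_GS − V_t)² with V_GS = V_G − I_D·R_S = 3.78 − 0.82·I_D.
Substituting gives 0.168·I_D² − 1.93·I_D + 1.3 = 0, with roots I_D = 0.715 or 10.8 mA.
The root I_D = 10.8 mA gives V_GS = -5.07 V ≤ V_t, so take I_D = 0.715 mA.
Then V_GS = 3.19 V and V_DS = V_DD − I_D(R_D+R_S) = 16 − 0.715×1.82 = 14.7 V.
Saturation requires V_DS ≥ V_GS − V_t = 1.69 V; 14.7 ≥ 1.69 ✓.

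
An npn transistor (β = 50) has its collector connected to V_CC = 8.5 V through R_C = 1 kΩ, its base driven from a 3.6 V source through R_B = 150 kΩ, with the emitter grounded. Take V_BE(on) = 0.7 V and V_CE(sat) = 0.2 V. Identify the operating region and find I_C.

Assume active. Base-emitter loop: I_B = (V_BB − V_BE)/R_B = (3.6 − 0.7)/150 = 0.0193 mA.
I_C = β·I_B = 50×0.0193 = 0.967 mA.
V_CE = V_CC − I_C·R_C = 8.5 − 0.967×1 = 7.53 V > V_CE(sat), so the active-region assumption holds.

active; I_C ≈ 0.97 mA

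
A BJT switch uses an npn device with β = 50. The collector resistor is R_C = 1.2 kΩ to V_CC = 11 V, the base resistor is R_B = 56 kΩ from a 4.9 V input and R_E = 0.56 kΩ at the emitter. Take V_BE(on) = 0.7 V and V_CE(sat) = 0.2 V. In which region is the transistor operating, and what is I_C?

active; I_C ≈ 2.5 mA

Assume active. Base-emitter loop: I_B = (V_BB − V_BE)/(R_B + (β+1)R_E) = (4.9 − 0.7)/(56 + 51×0.56) = 0.0497 mA.
I_C = β·I_B = 50×0.0497 = 2.48 mA.
V_CE = V_CC − I_C·R_C − I_E·R_E = 11 − 2.48×1.2 − 2.53×0.56 = 6.6 V > V_CE(sat), so the active-region assumption holds.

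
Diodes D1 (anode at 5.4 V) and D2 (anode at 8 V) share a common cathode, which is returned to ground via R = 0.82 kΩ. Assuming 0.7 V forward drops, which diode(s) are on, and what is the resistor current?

Only D2 conducts; I_R ≈ 8.9 mA

Assume both conduct. Then node N would need to be at both 5.4−0.7 = 4.7 V and 8−0.7 = 7.3 V, which is impossible.
Assume only D2 conducts: V_N = 8 − 0.7 = 7.3 V, so I_R = 7.3/0.82 = 8.9 mA.
Check D1: its anode-to-cathode voltage is 5.4 − 7.3 = -1.9 V < 0.7 V, so it is off. The assumption is consistent.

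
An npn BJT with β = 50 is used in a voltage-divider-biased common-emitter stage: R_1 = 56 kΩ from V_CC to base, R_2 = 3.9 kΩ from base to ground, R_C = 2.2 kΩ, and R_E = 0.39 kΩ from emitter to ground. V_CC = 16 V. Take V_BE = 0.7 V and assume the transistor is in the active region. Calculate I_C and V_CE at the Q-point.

I_C ≈ 0.73 mA, V_CE ≈ 14 V

Thevenize the base divider: V_Th = V_CC·R_2/(R_1+R_2) = 16×3.9/59.9 = 1.04 V, R_Th = R_1‖R_2 = 3.65 kΩ.
Base-emitter loop: V_Th = I_B·R_Th + V_BE + (β+1)I_B·R_E, so I_B = (1.04 − 0.7) / (3.65 + 51×0.39) = 0.0145 mA.
I_C = β·I_B = 50×0.0145 = 0.726 mA, and I_E = (β+1)I_B = 0.741 mA.
V_CE = V_CC − I_C·R_C − I_E·R_E = 16 − 0.726×2.2 − 0.741×0.39 = 14.1 V.
V_CE = 14.1 V > 0.2 V confirms active-region operation.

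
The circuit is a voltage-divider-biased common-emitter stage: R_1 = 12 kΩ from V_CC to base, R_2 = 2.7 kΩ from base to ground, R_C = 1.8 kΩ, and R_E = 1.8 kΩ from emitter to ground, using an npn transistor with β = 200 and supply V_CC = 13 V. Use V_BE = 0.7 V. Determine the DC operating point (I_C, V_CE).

I_C ≈ 0.93 mA, V_CE ≈ 9.7 V

Thevenize the base divider: V_Th = V_CC·R_2/(R_1+R_2) = 13×2.7/14.7 = 2.39 V, R_Th = R_1‖R_2 = 2.2 kΩ.
Base-emitter loop: V_Th = I_B·R_Th + V_BE + (β+1)I_B·R_E, so I_B = (2.39 − 0.7) / (2.2 + 201×1.8) = 0.00464 mA.
I_C = β·I_B = 200×0.00464 = 0.927 mA, and I_E = (β+1)I_B = 0.932 mA.
V_CE = V_CC − I_C·R_C − I_E·R_E = 13 − 0.927×1.8 − 0.932×1.8 = 9.65 V.
V_CE = 9.65 V > 0.2 V confirms active-region operation.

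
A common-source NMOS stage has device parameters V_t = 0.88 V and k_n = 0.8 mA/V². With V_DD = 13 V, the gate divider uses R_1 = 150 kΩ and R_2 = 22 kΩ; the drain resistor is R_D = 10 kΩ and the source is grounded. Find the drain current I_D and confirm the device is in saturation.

V_G = V_DD·R_2/(R_1+R_2) = 13×22/172 = 1.66 V. With the source grounded, V_GS = V_G = 1.66 V.
Assume saturation: I_D = (k_n/2)(V_GS − V_t)² = (0.8/2)×(1.66 − 0.88)² = 0.4×0.783² = 0.245 mA.
V_DS = V_DD − I_D·R_D = 13 − 0.245×10 = 10.5 V.
Saturation requires V_DS ≥ V_GS − V_t = 0.783 V; 10.5 ≥ 0.783 ✓.

I_D ≈ 0.25 mA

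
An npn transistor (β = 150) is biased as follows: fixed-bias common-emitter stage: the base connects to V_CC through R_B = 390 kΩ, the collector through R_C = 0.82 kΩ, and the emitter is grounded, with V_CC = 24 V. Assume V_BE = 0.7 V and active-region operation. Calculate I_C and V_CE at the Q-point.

I_C ≈ 9 mA, V_CE ≈ 17 V

Base loop: V_CC = I_B·R_B + V_BE, so I_B = (24 − 0.7)/390 kΩ = 0.0597 mA.
In the active region I_C = β·I_B = 150 × 0.0597 = 8.96 mA.
Collector loop: V_CE = V_CC − I_C·R_C = 24 − 8.96×0.82 = 16.7 V.
Since V_CE = 16.7 V > V_CE(sat) ≈ 0.2 V, the transistor is in the active region as assumed.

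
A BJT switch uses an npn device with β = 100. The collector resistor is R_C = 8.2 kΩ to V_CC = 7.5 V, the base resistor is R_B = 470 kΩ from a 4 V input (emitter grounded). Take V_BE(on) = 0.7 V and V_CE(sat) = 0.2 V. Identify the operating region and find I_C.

Assume active. Base-emitter loop: I_B = (V_BB − V_BE)/R_B = (4 − 0.7)/470 = 0.00702 mA.
I_C = β·I_B = 100×0.00702 = 0.702 mA.
V_CE = V_CC − I_C·R_C = 7.5 − 0.702×8.2 = 1.74 V > V_CE(sat), so the active-region assumption holds.

active; I_C ≈ 0.7 mA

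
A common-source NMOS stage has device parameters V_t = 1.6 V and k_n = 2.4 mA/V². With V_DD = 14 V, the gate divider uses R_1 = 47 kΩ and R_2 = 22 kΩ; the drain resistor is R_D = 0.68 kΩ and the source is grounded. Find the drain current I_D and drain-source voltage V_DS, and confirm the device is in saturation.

V_G = V_DD·R_2/(R_1+R_2) = 14×22/69 = 4.46 V. With the source grounded, V_GS = V_G = 4.46 V.
Assume saturation: I_D = (k_n/2)(V_GS − V_t)² = (2.4/2)×(4.46 − 1.6)² = 1.2×2.86² = 9.84 mA.
V_DS = V_DD − I_D·R_D = 14 − 9.84×0.68 = 7.31 V.
Saturation requires V_DS ≥ V_GS − V_t = 2.86 V; 7.31 ≥ 2.86 ✓.

I_D ≈ 9.8 mA, V_DS ≈ 7.3 V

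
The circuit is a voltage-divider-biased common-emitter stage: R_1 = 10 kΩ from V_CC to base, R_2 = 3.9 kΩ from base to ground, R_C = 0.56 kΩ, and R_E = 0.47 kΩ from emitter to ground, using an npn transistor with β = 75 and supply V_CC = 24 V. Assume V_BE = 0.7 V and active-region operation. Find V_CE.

Thevenize the base divider: V_Th = V_CC·R_2/(R_1+R_2) = 24×3.9/13.9 = 6.73 V, R_Th = R_1‖R_2 = 2.81 kΩ.
Base-emitter loop: V_Th = I_B·R_Th + V_BE + (β+1)I_B·R_E, so I_B = (6.73 − 0.7) / (2.81 + 76×0.47) = 0.157 mA.
I_C = β·I_B = 75×0.157 = 11.7 mA, and I_E = (β+1)I_B = 11.9 mA.
V_CE = V_CC − I_C·R_C − I_E·R_E = 24 − 11.7×0.56 − 11.9×0.47 = 11.8 V.
V_CE = 11.8 V > 0.2 V confirms active-region operation.

V_CE ≈ 12 V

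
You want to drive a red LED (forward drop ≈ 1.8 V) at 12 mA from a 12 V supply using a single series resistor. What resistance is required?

The resistor drops V_S − V_D = 12 − 1.8 = 10.2 V at 12 mA.
R = 10.2 V / 12 mA = 0.85 kΩ.

R ≈ 0.85 kΩ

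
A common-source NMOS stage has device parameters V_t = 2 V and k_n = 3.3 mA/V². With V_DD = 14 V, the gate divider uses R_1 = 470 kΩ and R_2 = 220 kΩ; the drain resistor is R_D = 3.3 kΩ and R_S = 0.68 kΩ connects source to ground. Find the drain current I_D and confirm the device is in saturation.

I_D ≈ 2 mA

V_G = V_DD·R_2/(R_1+R_2) = 14×220/690 = 4.46 V.
Assume saturation: I_D = (k_n/2)(V_GS − V_t)² with V_GS = V_G − I_D·R_S = 4.46 − 0.68·I_D.
Substituting gives 0.763·I_D² − 6.53·I_D + 10 = 0, with roots I_D = 2 or 6.55 mA.
The root I_D = 6.55 mA gives V_GS = 0.00696 V ≤ V_t, so take I_D = 2 mA.
Then V_GS = 3.1 V and V_DS = V_DD − I_D(R_D+R_S) = 14 − 2×3.98 = 6.03 V.
Saturation requires V_DS ≥ V_GS − V_t = 1.1 V; 6.03 ≥ 1.1 ✓.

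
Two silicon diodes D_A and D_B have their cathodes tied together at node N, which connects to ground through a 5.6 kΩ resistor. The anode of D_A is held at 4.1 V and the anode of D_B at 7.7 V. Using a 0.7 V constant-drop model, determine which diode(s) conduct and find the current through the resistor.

Assume both conduct. Then node N would need to be at both 4.1−0.7 = 3.4 V and 7.7−0.7 = 7 V, which is impossible.
Assume only D_B conducts: V_N = 7.7 − 0.7 = 7 V, so I_R = 7/5.6 = 1.25 mA.
Check D_A: its anode-to-cathode voltage is 4.1 − 7 = -2.9 V < 0.7 V, so it is off. The assumption is consistent.

Only D_B conducts; I_R ≈ 1.2 mA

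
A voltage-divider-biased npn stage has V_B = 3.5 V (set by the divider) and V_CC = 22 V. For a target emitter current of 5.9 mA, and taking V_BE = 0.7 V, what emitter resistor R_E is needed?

R_E ≈ 0.47 kΩ

V_E = V_B − V_BE = 3.5 − 0.7 = 2.8 V.
R_E = V_E / I_E = 2.8 / 5.9 = 0.475 kΩ.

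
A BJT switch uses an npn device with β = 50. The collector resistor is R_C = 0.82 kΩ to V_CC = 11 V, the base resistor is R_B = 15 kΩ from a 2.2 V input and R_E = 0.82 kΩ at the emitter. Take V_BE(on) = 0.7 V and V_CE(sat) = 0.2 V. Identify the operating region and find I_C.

Assume active. Base-emitter loop: I_B = (V_BB − V_BE)/(R_B + (β+1)R_E) = (2.2 − 0.7)/(15 + 51×0.82) = 0.0264 mA.
I_C = β·I_B = 50×0.0264 = 1.32 mA.
V_CE = V_CC − I_C·R_C − I_E·R_E = 11 − 1.32×0.82 − 1.35×0.82 = 8.81 V > V_CE(sat), so the active-region assumption holds.

active; I_C ≈ 1.3 mA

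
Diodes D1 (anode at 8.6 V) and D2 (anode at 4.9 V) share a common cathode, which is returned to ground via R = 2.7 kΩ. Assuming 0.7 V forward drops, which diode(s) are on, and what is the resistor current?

Assume both conduct. Then node N would need to be at both 8.6−0.7 = 7.9 V and 4.9−0.7 = 4.2 V, which is impossible.
Assume only D1 conducts: V_N = 8.6 − 0.7 = 7.9 V, so I_R = 7.9/2.7 = 2.93 mA.
Check D2: its anode-to-cathode voltage is 4.9 − 7.9 = -3 V < 0.7 V, so it is off. The assumption is consistent.

Only D1 conducts; I_R ≈ 2.9 mA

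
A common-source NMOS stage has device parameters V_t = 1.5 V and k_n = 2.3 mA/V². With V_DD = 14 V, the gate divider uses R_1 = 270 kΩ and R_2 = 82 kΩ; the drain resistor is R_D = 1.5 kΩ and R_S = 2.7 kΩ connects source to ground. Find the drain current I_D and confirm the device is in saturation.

I_D ≈ 0.43 mA

V_G = V_DD·R_2/(R_1+R_2) = 14×82/352 = 3.26 V.
Assume saturation: I_D = (k_n/2)(V_GS − V_t)² with V_GS = V_G − I_D·R_S = 3.26 − 2.7·I_D.
Substituting gives 8.38·I_D² − 11.9·I_D + 3.57 = 0, with roots I_D = 0.427 or 0.997 mA.
The root I_D = 0.997 mA gives V_GS = 0.569 V ≤ V_t, so take I_D = 0.427 mA.
Then V_GS = 2.11 V and V_DS = V_DD − I_D(R_D+R_S) = 14 − 0.427×4.2 = 12.2 V.
Saturation requires V_DS ≥ V_GS − V_t = 0.609 V; 12.2 ≥ 0.609 ✓.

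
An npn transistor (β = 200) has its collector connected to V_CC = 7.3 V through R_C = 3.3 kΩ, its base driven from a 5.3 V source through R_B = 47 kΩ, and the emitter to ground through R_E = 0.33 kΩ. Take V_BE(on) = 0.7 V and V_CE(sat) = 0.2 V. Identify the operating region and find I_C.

saturation; I_C ≈ 1.9 mA

Assume active: I_B = (5.3 − 0.7)/(47 + 201×0.33) = 0.0406 mA, I_C = β·I_B = 8.12 mA.
Then V_CE = 7.3 − 8.12×3.3 − 8.16×0.33 = -22.2 V < 0.2 V — the active assumption fails.
Re-solve with V_CE = 0.2 V. KCL at the emitter: V_E/R_E = (V_BB−0.7−V_E)/R_B + (V_CC−0.2−V_E)/R_C, giving V_E = 0.671 V.
I_C = (V_CC − 0.2 − V_E)/R_C = (7.1 − 0.671)/3.3 = 1.95 mA.
Check: I_B = (4.6 − 0.671)/47 = 0.0836 mA, and β·I_B = 16.7 mA > I_C, confirming saturation.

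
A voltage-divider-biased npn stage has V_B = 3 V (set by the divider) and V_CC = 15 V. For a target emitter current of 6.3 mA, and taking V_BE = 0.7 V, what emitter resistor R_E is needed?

R_E ≈ 0.37 kΩ

V_E = V_B − V_BE = 3 − 0.7 = 2.3 V.
R_E = V_E / I_E = 2.3 / 6.3 = 0.365 kΩ.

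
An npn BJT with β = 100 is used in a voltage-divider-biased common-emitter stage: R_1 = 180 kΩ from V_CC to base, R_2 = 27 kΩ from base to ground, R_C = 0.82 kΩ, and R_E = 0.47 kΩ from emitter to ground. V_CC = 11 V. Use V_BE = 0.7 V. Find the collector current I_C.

I_C ≈ 1 mA

Thevenize the base divider: V_Th = V_CC·R_2/(R_1+R_2) = 11×27/207 = 1.43 V, R_Th = R_1‖R_2 = 23.5 kΩ.
Base-emitter loop: V_Th = I_B·R_Th + V_BE + (β+1)I_B·R_E, so I_B = (1.43 − 0.7) / (23.5 + 101×0.47) = 0.0104 mA.
I_C = β·I_B = 100×0.0104 = 1.04 mA, and I_E = (β+1)I_B = 1.05 mA.
V_CE = V_CC − I_C·R_C − I_E·R_E = 11 − 1.04×0.82 − 1.05×0.47 = 9.66 V.
V_CE = 9.66 V > 0.2 V confirms active-region operation.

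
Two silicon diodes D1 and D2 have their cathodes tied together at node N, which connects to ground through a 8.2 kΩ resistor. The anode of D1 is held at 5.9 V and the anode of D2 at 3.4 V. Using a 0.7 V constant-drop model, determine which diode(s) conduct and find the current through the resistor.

Assume both conduct. Then node N would need to be at both 5.9−0.7 = 5.2 V and 3.4−0.7 = 2.7 V, which is impossible.
Assume only D1 conducts: V_N = 5.9 − 0.7 = 5.2 V, so I_R = 5.2/8.2 = 0.634 mA.
Check D2: its anode-to-cathode voltage is 3.4 − 5.2 = -1.8 V < 0.7 V, so it is off. The assumption is consistent.

Only D1 conducts; I_R ≈ 0.63 mA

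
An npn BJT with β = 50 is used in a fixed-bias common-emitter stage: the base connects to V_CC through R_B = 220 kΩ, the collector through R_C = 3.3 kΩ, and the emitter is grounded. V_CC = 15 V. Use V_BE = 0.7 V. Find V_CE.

Base loop: V_CC = I_B·R_B + V_BE, so I_B = (15 − 0.7)/220 kΩ = 0.065 mA.
In the active region I_C = β·I_B = 50 × 0.065 = 3.25 mA.
Collector loop: V_CE = V_CC − I_C·R_C = 15 − 3.25×3.3 = 4.28 V.
Since V_CE = 4.28 V > V_CE(sat) ≈ 0.2 V, the transistor is in the active region as assumed.

V_CE ≈ 4.3 V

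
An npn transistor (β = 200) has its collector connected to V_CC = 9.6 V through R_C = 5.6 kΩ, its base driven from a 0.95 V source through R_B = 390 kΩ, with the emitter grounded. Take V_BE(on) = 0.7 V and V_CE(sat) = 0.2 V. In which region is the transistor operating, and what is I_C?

active; I_C ≈ 0.13 mA

Assume active. Base-emitter loop: I_B = (V_BB − V_BE)/R_B = (0.95 − 0.7)/390 = 0.000641 mA.
I_C = β·I_B = 200×0.000641 = 0.128 mA.
V_CE = V_CC − I_C·R_C = 9.6 − 0.128×5.6 = 8.88 V > V_CE(sat), so the active-region assumption holds.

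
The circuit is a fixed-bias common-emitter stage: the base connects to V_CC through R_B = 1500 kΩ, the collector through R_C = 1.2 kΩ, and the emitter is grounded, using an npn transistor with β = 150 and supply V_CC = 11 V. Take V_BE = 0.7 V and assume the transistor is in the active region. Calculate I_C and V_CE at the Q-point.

I_C ≈ 1 mA, V_CE ≈ 9.8 V

Base loop: V_CC = I_B·R_B + V_BE, so I_B = (11 − 0.7)/1500 kΩ = 0.00687 mA.
In the active region I_C = β·I_B = 150 × 0.00687 = 1.03 mA.
Collector loop: V_CE = V_CC − I_C·R_C = 11 − 1.03×1.2 = 9.76 V.
Since V_CE = 9.76 V > V_CE(sat) ≈ 0.2 V, the transistor is in the active region as assumed.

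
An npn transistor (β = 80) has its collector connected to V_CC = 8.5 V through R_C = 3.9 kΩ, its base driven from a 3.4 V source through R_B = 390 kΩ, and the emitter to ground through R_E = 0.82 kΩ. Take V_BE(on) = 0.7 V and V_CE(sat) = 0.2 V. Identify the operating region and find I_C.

Assume active. Base-emitter loop: I_B = (V_BB − V_BE)/(R_B + (β+1)R_E) = (3.4 − 0.7)/(390 + 81×0.82) = 0.00592 mA.
I_C = β·I_B = 80×0.00592 = 0.473 mA.
V_CE = V_CC − I_C·R_C − I_E·R_E = 8.5 − 0.473×3.9 − 0.479×0.82 = 6.26 V > V_CE(sat), so the active-region assumption holds.

active; I_C ≈ 0.47 mA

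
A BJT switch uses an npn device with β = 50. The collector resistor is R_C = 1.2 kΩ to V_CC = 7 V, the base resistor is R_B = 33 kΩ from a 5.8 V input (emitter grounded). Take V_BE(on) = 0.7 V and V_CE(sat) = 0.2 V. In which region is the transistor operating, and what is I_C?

saturation; I_C ≈ 5.7 mA

Assume active: I_B = (5.8 − 0.7)/33 = 0.155 mA, giving I_C = β·I_B = 7.73 mA.
But then V_CE = 7 − 7.73×1.2 = -2.27 V < V_CE(sat) = 0.2 V — impossible in the active region.
So the transistor is saturated. With V_CE = 0.2 V, I_C = (V_CC − 0.2)/R_C = 6.8/1.2 = 5.67 mA.
Check: β·I_B = 7.73 mA > I_C = 5.67 mA, confirming saturation.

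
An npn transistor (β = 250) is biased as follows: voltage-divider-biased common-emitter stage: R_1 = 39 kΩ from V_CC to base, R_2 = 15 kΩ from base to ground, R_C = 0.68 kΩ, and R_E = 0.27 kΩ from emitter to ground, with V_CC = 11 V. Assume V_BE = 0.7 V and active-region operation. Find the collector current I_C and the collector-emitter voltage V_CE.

Thevenize the base divider: V_Th = V_CC·R_2/(R_1+R_2) = 11×15/54 = 3.06 V, R_Th = R_1‖R_2 = 10.8 kΩ.
Base-emitter loop: V_Th = I_B·R_Th + V_BE + (β+1)I_B·R_E, so I_B = (3.06 − 0.7) / (10.8 + 251×0.27) = 0.03 mA.
I_C = β·I_B = 250×0.03 = 7.49 mA, and I_E = (β+1)I_B = 7.52 mA.
V_CE = V_CC − I_C·R_C − I_E·R_E = 11 − 7.49×0.68 − 7.52×0.27 = 3.87 V.
V_CE = 3.87 V > 0.2 V confirms active-region operation.

I_C ≈ 7.5 mA, V_CE ≈ 3.9 V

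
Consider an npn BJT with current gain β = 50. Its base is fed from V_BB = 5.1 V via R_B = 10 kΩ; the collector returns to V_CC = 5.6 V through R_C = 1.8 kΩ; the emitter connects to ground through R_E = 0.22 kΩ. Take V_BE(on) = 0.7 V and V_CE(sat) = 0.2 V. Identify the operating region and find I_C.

Assume active: I_B = (5.1 − 0.7)/(10 + 51×0.22) = 0.207 mA, I_C = β·I_B = 10.4 mA.
Then V_CE = 5.6 − 10.4×1.8 − 10.6×0.22 = -15.4 V < 0.2 V — the active assumption fails.
Re-solve with V_CE = 0.2 V. KCL at the emitter: V_E/R_E = (V_BB−0.7−V_E)/R_B + (V_CC−0.2−V_E)/R_C, giving V_E = 0.661 V.
I_C = (V_CC − 0.2 − V_E)/R_C = (5.4 − 0.661)/1.8 = 2.63 mA.
Check: I_B = (4.4 − 0.661)/10 = 0.374 mA, and β·I_B = 18.7 mA > I_C, confirming saturation.

saturation; I_C ≈ 2.6 mA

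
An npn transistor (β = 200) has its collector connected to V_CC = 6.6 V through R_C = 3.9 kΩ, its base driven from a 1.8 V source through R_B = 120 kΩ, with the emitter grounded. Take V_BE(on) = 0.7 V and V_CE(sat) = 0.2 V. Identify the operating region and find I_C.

saturation; I_C ≈ 1.6 mA

Assume active: I_B = (1.8 − 0.7)/120 = 0.00917 mA, giving I_C = β·I_B = 1.83 mA.
But then V_CE = 6.6 − 1.83×3.9 = -0.55 V < V_CE(sat) = 0.2 V — impossible in the active region.
So the transistor is saturated. With V_CE = 0.2 V, I_C = (V_CC − 0.2)/R_C = 6.4/3.9 = 1.64 mA.
Check: β·I_B = 1.83 mA > I_C = 1.64 mA, confirming saturation.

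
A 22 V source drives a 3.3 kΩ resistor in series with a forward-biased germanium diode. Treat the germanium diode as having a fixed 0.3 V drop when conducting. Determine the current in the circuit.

KVL around the loop: 22 = V_D + I·R = 0.3 + I × 3.3 kΩ.
So I = (22 − 0.3) / 3.3 kΩ = 21.7 / 3.3 = 6.58 mA.

I ≈ 6.6 mA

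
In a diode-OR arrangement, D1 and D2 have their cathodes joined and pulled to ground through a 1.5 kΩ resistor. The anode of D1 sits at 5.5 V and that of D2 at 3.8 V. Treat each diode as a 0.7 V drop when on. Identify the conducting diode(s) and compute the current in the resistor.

Only D1 conducts; I_R ≈ 3.2 mA

Assume both conduct. Then node N would need to be at both 5.5−0.7 = 4.8 V and 3.8−0.7 = 3.1 V, which is impossible.
Assume only D1 conducts: V_N = 5.5 − 0.7 = 4.8 V, so I_R = 4.8/1.5 = 3.2 mA.
Check D2: its anode-to-cathode voltage is 3.8 − 4.8 = -1 V < 0.7 V, so it is off. The assumption is consistent.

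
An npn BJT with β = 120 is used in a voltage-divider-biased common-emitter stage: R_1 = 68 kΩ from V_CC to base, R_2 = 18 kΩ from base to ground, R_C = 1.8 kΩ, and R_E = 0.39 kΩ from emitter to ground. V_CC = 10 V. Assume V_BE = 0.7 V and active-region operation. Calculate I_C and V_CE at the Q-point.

Thevenize the base divider: V_Th = V_CC·R_2/(R_1+R_2) = 10×18/86 = 2.09 V, R_Th = R_1‖R_2 = 14.2 kΩ.
Base-emitter loop: V_Th = I_B·R_Th + V_BE + (β+1)I_B·R_E, so I_B = (2.09 − 0.7) / (14.2 + 121×0.39) = 0.0227 mA.
I_C = β·I_B = 120×0.0227 = 2.72 mA, and I_E = (β+1)I_B = 2.74 mA.
V_CE = V_CC − I_C·R_C − I_E·R_E = 10 − 2.72×1.8 − 2.74×0.39 = 4.03 V.
V_CE = 4.03 V > 0.2 V confirms active-region operation.

I_C ≈ 2.7 mA, V_CE ≈ 4 V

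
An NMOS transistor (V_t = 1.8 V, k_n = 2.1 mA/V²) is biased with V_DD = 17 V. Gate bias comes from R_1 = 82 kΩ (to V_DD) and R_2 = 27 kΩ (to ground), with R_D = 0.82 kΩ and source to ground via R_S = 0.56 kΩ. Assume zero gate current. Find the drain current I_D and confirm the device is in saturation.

I_D ≈ 1.9 mA

V_G = V_DD·R_2/(R_1+R_2) = 17×27/109 = 4.21 V.
Assume saturation: I_D = (k_n/2)(V_GS − V_t)² with V_GS = V_G − I_D·R_S = 4.21 − 0.56·I_D.
Substituting gives 0.329·I_D² − 3.84·I_D + 6.1 = 0, with roots I_D = 1.9 or 9.75 mA.
The root I_D = 9.75 mA gives V_GS = -1.25 V ≤ V_t, so take I_D = 1.9 mA.
Then V_GS = 3.15 V and V_DS = V_DD − I_D(R_D+R_S) = 17 − 1.9×1.38 = 14.4 V.
Saturation requires V_DS ≥ V_GS − V_t = 1.35 V; 14.4 ≥ 1.35 ✓.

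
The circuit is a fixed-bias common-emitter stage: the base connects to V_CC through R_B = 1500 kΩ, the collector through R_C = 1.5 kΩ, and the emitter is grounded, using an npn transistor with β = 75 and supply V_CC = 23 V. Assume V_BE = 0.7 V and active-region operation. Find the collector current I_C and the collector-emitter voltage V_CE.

Base loop: V_CC = I_B·R_B + V_BE, so I_B = (23 − 0.7)/1500 kΩ = 0.0149 mA.
In the active region I_C = β·I_B = 75 × 0.0149 = 1.11 mA.
Collector loop: V_CE = V_CC − I_C·R_C = 23 − 1.11×1.5 = 21.3 V.
Since V_CE = 21.3 V > V_CE(sat) ≈ 0.2 V, the transistor is in the active region as assumed.

I_C ≈ 1.1 mA, V_CE ≈ 21 V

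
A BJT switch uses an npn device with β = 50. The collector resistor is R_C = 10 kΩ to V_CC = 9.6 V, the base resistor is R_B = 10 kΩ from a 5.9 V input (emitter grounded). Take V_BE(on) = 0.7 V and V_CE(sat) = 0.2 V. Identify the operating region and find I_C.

Assume active: I_B = (5.9 − 0.7)/10 = 0.52 mA, giving I_C = β·I_B = 26 mA.
But then V_CE = 9.6 − 26×10 = -250 V < V_CE(sat) = 0.2 V — impossible in the active region.
So the transistor is saturated. With V_CE = 0.2 V, I_C = (V_CC − 0.2)/R_C = 9.4/10 = 0.94 mA.
Check: β·I_B = 26 mA > I_C = 0.94 mA, confirming saturation.

saturation; I_C ≈ 0.94 mA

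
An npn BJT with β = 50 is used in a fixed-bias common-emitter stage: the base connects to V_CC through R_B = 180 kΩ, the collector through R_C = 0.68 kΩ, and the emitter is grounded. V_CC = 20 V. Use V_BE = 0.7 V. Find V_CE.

V_CE ≈ 16 V

Base loop: V_CC = I_B·R_B + V_BE, so I_B = (20 − 0.7)/180 kΩ = 0.107 mA.
In the active region I_C = β·I_B = 50 × 0.107 = 5.36 mA.
Collector loop: V_CE = V_CC − I_C·R_C = 20 − 5.36×0.68 = 16.4 V.
Since V_CE = 16.4 V > V_CE(sat) ≈ 0.2 V, the transistor is in the active region as assumed.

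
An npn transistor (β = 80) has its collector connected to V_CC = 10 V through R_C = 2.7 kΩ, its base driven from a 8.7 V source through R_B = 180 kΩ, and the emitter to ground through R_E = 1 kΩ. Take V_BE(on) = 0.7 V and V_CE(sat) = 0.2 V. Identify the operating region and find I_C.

Assume active. Base-emitter loop: I_B = (V_BB − V_BE)/(R_B + (β+1)R_E) = (8.7 − 0.7)/(180 + 81×1) = 0.0307 mA.
I_C = β·I_B = 80×0.0307 = 2.45 mA.
V_CE = V_CC − I_C·R_C − I_E·R_E = 10 − 2.45×2.7 − 2.48×1 = 0.897 V > V_CE(sat), so the active-region assumption holds.

active; I_C ≈ 2.5 mA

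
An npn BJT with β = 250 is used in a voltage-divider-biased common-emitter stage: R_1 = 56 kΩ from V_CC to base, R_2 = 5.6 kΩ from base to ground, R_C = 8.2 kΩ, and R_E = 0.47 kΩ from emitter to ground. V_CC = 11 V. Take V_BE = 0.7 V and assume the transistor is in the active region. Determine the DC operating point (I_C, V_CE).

Thevenize the base divider: V_Th = V_CC·R_2/(R_1+R_2) = 11×5.6/61.6 = 1 V, R_Th = R_1‖R_2 = 5.09 kΩ.
Base-emitter loop: V_Th = I_B·R_Th + V_BE + (β+1)I_B·R_E, so I_B = (1 − 0.7) / (5.09 + 251×0.47) = 0.00244 mA.
I_C = β·I_B = 250×0.00244 = 0.609 mA, and I_E = (β+1)I_B = 0.612 mA.
V_CE = V_CC − I_C·R_C − I_E·R_E = 11 − 0.609×8.2 − 0.612×0.47 = 5.71 V.
V_CE = 5.71 V > 0.2 V confirms active-region operation.

I_C ≈ 0.61 mA, V_CE ≈ 5.7 V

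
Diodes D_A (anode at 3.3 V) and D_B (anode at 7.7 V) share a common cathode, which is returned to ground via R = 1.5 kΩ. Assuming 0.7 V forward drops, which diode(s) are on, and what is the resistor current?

Only D_B conducts; I_R ≈ 4.7 mA

Assume both conduct. Then node N would need to be at both 3.3−0.7 = 2.6 V and 7.7−0.7 = 7 V, which is impossible.
Assume only D_B conducts: V_N = 7.7 − 0.7 = 7 V, so I_R = 7/1.5 = 4.67 mA.
Check D_A: its anode-to-cathode voltage is 3.3 − 7 = -3.7 V < 0.7 V, so it is off. The assumption is consistent.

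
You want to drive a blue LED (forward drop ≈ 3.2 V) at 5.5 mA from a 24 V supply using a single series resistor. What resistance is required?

R ≈ 3.8 kΩ

The resistor drops V_S − V_D = 24 − 3.2 = 20.8 V at 5.5 mA.
R = 20.8 V / 5.5 mA = 3.78 kΩ.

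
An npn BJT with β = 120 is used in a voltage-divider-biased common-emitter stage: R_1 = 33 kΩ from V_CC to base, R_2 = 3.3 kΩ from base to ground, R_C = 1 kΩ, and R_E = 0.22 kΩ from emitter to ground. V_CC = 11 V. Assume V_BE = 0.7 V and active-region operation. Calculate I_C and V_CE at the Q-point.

Thevenize the base divider: V_Th = V_CC·R_2/(R_1+R_2) = 11×3.3/36.3 = 1 V, R_Th = R_1‖R_2 = 3 kΩ.
Base-emitter loop: V_Th = I_B·R_Th + V_BE + (β+1)I_B·R_E, so I_B = (1 − 0.7) / (3 + 121×0.22) = 0.0101 mA.
I_C = β·I_B = 120×0.0101 = 1.22 mA, and I_E = (β+1)I_B = 1.23 mA.
V_CE = V_CC − I_C·R_C − I_E·R_E = 11 − 1.22×1 − 1.23×0.22 = 9.51 V.
V_CE = 9.51 V > 0.2 V confirms active-region operation.

I_C ≈ 1.2 mA, V_CE ≈ 9.5 V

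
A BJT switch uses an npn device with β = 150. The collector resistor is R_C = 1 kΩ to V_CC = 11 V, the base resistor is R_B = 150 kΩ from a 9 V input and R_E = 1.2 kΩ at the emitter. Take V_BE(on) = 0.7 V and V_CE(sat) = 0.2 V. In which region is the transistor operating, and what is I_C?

Assume active. Base-emitter loop: I_B = (V_BB − V_BE)/(R_B + (β+1)R_E) = (9 − 0.7)/(150 + 151×1.2) = 0.0251 mA.
I_C = β·I_B = 150×0.0251 = 3.76 mA.
V_CE = V_CC − I_C·R_C − I_E·R_E = 11 − 3.76×1 − 3.78×1.2 = 2.7 V > V_CE(sat), so the active-region assumption holds.

active; I_C ≈ 3.8 mA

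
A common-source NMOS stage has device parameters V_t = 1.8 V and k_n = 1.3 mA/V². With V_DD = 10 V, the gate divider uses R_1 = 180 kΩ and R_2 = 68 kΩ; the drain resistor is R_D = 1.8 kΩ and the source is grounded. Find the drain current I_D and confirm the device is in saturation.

I_D ≈ 0.58 mA

V_G = V_DD·R_2/(R_1+R_2) = 10×68/248 = 2.74 V. With the source grounded, V_GS = V_G = 2.74 V.
Assume saturation: I_D = (k_n/2)(V_GS − V_t)² = (1.3/2)×(2.74 − 1.8)² = 0.65×0.942² = 0.577 mA.
V_DS = V_DD − I_D·R_D = 10 − 0.577×1.8 = 8.96 V.
Saturation requires V_DS ≥ V_GS − V_t = 0.942 V; 8.96 ≥ 0.942 ✓.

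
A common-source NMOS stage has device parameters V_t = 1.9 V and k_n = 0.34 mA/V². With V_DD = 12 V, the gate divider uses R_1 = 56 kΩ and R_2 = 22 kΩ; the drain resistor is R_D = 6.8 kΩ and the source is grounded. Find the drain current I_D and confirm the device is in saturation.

V_G = V_DD·R_2/(R_1+R_2) = 12×22/78 = 3.38 V. With the source grounded, V_GS = V_G = 3.38 V.
Assume saturation: I_D = (k_n/2)(V_GS − V_t)² = (0.34/2)×(3.38 − 1.9)² = 0.17×1.48² = 0.375 mA.
V_DS = V_DD − I_D·R_D = 12 − 0.375×6.8 = 9.45 V.
Saturation requires V_DS ≥ V_GS − V_t = 1.48 V; 9.45 ≥ 1.48 ✓.

I_D ≈ 0.37 mA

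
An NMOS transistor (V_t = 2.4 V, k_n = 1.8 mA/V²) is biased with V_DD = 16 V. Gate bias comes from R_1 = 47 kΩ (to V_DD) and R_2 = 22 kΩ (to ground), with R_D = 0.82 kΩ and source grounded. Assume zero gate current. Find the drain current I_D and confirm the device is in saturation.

V_G = V_DD·R_2/(R_1+R_2) = 16×22/69 = 5.1 V. With the source grounded, V_GS = V_G = 5.1 V.
Assume saturation: I_D = (k_n/2)(V_GS − V_t)² = (1.8/2)×(5.1 − 2.4)² = 0.9×2.7² = 6.57 mA.
V_DS = V_DD − I_D·R_D = 16 − 6.57×0.82 = 10.6 V.
Saturation requires V_DS ≥ V_GS − V_t = 2.7 V; 10.6 ≥ 2.7 ✓.

I_D ≈ 6.6 mA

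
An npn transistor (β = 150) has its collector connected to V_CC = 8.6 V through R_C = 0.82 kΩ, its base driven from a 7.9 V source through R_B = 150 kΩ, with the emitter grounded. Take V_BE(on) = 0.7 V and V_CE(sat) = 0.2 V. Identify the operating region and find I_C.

active; I_C ≈ 7.2 mA

Assume active. Base-emitter loop: I_B = (V_BB − V_BE)/R_B = (7.9 − 0.7)/150 = 0.048 mA.
I_C = β·I_B = 150×0.048 = 7.2 mA.
V_CE = V_CC − I_C·R_C = 8.6 − 7.2×0.82 = 2.7 V > V_CE(sat), so the active-region assumption holds.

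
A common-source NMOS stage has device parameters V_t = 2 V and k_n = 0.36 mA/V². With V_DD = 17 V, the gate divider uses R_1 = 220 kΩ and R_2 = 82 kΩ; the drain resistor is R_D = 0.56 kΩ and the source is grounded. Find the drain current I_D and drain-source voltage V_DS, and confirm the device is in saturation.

V_G = V_DD·R_2/(R_1+R_2) = 17×82/302 = 4.62 V. With the source grounded, V_GS = V_G = 4.62 V.
Assume saturation: I_D = (k_n/2)(V_GS − V_t)² = (0.36/2)×(4.62 − 2)² = 0.18×2.62² = 1.23 mA.
V_DS = V_DD − I_D·R_D = 17 − 1.23×0.56 = 16.3 V.
Saturation requires V_DS ≥ V_GS − V_t = 2.62 V; 16.3 ≥ 2.62 ✓.

I_D ≈ 1.2 mA, V_DS ≈ 16 V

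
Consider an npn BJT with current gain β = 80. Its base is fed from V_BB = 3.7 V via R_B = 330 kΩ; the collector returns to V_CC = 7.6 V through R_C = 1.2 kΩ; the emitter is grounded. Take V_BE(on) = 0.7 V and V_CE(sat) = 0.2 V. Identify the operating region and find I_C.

Assume active. Base-emitter loop: I_B = (V_BB − V_BE)/R_B = (3.7 − 0.7)/330 = 0.00909 mA.
I_C = β·I_B = 80×0.00909 = 0.727 mA.
V_CE = V_CC − I_C·R_C = 7.6 − 0.727×1.2 = 6.73 V > V_CE(sat), so the active-region assumption holds.

active; I_C ≈ 0.73 mA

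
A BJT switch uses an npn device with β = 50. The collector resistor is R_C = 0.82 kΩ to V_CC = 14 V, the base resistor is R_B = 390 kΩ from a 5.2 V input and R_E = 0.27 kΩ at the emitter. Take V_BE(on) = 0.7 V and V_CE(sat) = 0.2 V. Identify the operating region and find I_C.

Assume active. Base-emitter loop: I_B = (V_BB − V_BE)/(R_B + (β+1)R_E) = (5.2 − 0.7)/(390 + 51×0.27) = 0.0111 mA.
I_C = β·I_B = 50×0.0111 = 0.557 mA.
V_CE = V_CC − I_C·R_C − I_E·R_E = 14 − 0.557×0.82 − 0.568×0.27 = 13.4 V > V_CE(sat), so the active-region assumption holds.

active; I_C ≈ 0.56 mA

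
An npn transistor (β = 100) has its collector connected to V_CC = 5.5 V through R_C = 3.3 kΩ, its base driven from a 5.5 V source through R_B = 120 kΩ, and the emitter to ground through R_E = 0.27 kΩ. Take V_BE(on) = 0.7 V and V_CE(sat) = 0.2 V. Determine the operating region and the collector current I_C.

Assume active: I_B = (5.5 − 0.7)/(120 + 101×0.27) = 0.0326 mA, I_C = β·I_B = 3.26 mA.
Then V_CE = 5.5 − 3.26×3.3 − 3.29×0.27 = -6.14 V < 0.2 V — the active assumption fails.
Re-solve with V_CE = 0.2 V. KCL at the emitter: V_E/R_E = (V_BB−0.7−V_E)/R_B + (V_CC−0.2−V_E)/R_C, giving V_E = 0.41 V.
I_C = (V_CC − 0.2 − V_E)/R_C = (5.3 − 0.41)/3.3 = 1.48 mA.
Check: I_B = (4.8 − 0.41)/120 = 0.0366 mA, and β·I_B = 3.66 mA > I_C, confirming saturation.

saturation; I_C ≈ 1.5 mA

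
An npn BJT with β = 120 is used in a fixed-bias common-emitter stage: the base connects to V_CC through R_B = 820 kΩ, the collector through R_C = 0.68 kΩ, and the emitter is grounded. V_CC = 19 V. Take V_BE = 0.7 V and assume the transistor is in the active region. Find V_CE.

V_CE ≈ 17 V

Base loop: V_CC = I_B·R_B + V_BE, so I_B = (19 − 0.7)/820 kΩ = 0.0223 mA.
In the active region I_C = β·I_B = 120 × 0.0223 = 2.68 mA.
Collector loop: V_CE = V_CC − I_C·R_C = 19 − 2.68×0.68 = 17.2 V.
Since V_CE = 17.2 V > V_CE(sat) ≈ 0.2 V, the transistor is in the active region as assumed.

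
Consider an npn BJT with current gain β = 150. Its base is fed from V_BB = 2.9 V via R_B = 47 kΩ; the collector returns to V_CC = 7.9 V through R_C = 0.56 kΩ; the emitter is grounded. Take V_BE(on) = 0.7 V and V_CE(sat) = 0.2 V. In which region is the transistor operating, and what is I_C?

Assume active. Base-emitter loop: I_B = (V_BB − V_BE)/R_B = (2.9 − 0.7)/47 = 0.0468 mA.
I_C = β·I_B = 150×0.0468 = 7.02 mA.
V_CE = V_CC − I_C·R_C = 7.9 − 7.02×0.56 = 3.97 V > V_CE(sat), so the active-region assumption holds.

active; I_C ≈ 7 mA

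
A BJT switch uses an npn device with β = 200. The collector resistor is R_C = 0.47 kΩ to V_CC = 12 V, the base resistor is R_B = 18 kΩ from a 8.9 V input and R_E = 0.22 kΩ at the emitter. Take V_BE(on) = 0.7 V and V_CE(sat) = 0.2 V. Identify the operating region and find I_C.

saturation; I_C ≈ 17 mA

Assume active: I_B = (8.9 − 0.7)/(18 + 201×0.22) = 0.132 mA, I_C = β·I_B = 26.4 mA.
Then V_CE = 12 − 26.4×0.47 − 26.5×0.22 = -6.22 V < 0.2 V — the active assumption fails.
Re-solve with V_CE = 0.2 V. KCL at the emitter: V_E/R_E = (V_BB−0.7−V_E)/R_B + (V_CC−0.2−V_E)/R_C, giving V_E = 3.8 V.
I_C = (V_CC − 0.2 − V_E)/R_C = (11.8 − 3.8)/0.47 = 17 mA.
Check: I_B = (8.2 − 3.8)/18 = 0.245 mA, and β·I_B = 48.9 mA > I_C, confirming saturation.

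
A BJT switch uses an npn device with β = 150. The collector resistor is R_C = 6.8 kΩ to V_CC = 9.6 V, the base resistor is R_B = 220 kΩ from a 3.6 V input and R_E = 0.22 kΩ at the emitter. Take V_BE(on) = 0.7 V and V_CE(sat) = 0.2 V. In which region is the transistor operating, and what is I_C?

saturation; I_C ≈ 1.3 mA

Assume active: I_B = (3.6 − 0.7)/(220 + 151×0.22) = 0.0115 mA, I_C = β·I_B = 1.72 mA.
Then V_CE = 9.6 − 1.72×6.8 − 1.73×0.22 = -2.46 V < 0.2 V — the active assumption fails.
Re-solve with V_CE = 0.2 V. KCL at the emitter: V_E/R_E = (V_BB−0.7−V_E)/R_B + (V_CC−0.2−V_E)/R_C, giving V_E = 0.297 V.
I_C = (V_CC − 0.2 − V_E)/R_C = (9.4 − 0.297)/6.8 = 1.34 mA.
Check: I_B = (2.9 − 0.297)/220 = 0.0118 mA, and β·I_B = 1.77 mA > I_C, confirming saturation.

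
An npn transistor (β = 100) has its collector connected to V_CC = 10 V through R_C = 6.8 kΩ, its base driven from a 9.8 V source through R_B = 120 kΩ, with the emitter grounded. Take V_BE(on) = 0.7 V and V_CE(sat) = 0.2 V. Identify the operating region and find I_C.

saturation; I_C ≈ 1.4 mA

Assume active: I_B = (9.8 − 0.7)/120 = 0.0758 mA, giving I_C = β·I_B = 7.58 mA.
But then V_CE = 10 − 7.58×6.8 = -41.6 V < V_CE(sat) = 0.2 V — impossible in the active region.
So the transistor is saturated. With V_CE = 0.2 V, I_C = (V_CC − 0.2)/R_C = 9.8/6.8 = 1.44 mA.
Check: β·I_B = 7.58 mA > I_C = 1.44 mA, confirming saturation.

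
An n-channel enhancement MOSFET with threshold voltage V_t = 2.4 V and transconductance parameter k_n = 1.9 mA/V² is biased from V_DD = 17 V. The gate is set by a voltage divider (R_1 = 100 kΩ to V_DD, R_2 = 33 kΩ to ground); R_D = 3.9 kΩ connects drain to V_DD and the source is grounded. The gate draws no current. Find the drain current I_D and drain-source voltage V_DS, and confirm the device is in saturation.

V_G = V_DD·R_2/(R_1+R_2) = 17×33/133 = 4.22 V. With the source grounded, V_GS = V_G = 4.22 V.
Assume saturation: I_D = (k_n/2)(V_GS − V_t)² = (1.9/2)×(4.22 − 2.4)² = 0.95×1.82² = 3.14 mA.
V_DS = V_DD − I_D·R_D = 17 − 3.14×3.9 = 4.75 V.
Saturation requires V_DS ≥ V_GS − V_t = 1.82 V; 4.75 ≥ 1.82 ✓.

I_D ≈ 3.1 mA, V_DS ≈ 4.8 V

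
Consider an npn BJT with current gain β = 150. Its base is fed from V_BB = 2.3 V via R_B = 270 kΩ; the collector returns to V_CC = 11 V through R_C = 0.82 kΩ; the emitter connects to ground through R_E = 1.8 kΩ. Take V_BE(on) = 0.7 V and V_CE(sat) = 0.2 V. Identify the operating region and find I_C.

Assume active. Base-emitter loop: I_B = (V_BB − V_BE)/(R_B + (β+1)R_E) = (2.3 − 0.7)/(270 + 151×1.8) = 0.00295 mA.
I_C = β·I_B = 150×0.00295 = 0.443 mA.
V_CE = V_CC − I_C·R_C − I_E·R_E = 11 − 0.443×0.82 − 0.446×1.8 = 9.83 V > V_CE(sat), so the active-region assumption holds.

active; I_C ≈ 0.44 mA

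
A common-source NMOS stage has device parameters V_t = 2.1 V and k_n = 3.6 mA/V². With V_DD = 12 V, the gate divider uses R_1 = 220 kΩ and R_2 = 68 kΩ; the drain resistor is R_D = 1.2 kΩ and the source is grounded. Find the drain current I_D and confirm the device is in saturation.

I_D ≈ 0.97 mA

V_G = V_DD·R_2/(R_1+R_2) = 12×68/288 = 2.83 V. With the source grounded, V_GS = V_G = 2.83 V.
Assume saturation: I_D = (k_n/2)(V_GS − V_t)² = (3.6/2)×(2.83 − 2.1)² = 1.8×0.733² = 0.968 mA.
V_DS = V_DD − I_D·R_D = 12 − 0.968×1.2 = 10.8 V.
Saturation requires V_DS ≥ V_GS − V_t = 0.733 V; 10.8 ≥ 0.733 ✓.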